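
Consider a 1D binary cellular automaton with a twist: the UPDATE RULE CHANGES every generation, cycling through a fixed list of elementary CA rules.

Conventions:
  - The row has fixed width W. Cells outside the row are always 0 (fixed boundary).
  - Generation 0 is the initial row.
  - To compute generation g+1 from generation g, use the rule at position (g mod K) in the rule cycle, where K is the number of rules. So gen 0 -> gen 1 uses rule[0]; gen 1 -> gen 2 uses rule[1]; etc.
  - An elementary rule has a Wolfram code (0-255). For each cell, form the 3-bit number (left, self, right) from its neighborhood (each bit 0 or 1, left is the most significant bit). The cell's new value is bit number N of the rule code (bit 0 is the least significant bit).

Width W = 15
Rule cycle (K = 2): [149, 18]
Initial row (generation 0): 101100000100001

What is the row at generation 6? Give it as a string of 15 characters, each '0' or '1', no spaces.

Answer: 000000000000000

Derivation:
Gen 0: 101100000100001
Gen 1 (rule 149): 100011110111101
Gen 2 (rule 18): 010100000000000
Gen 3 (rule 149): 010111111111111
Gen 4 (rule 18): 100000000000000
Gen 5 (rule 149): 111111111111111
Gen 6 (rule 18): 000000000000000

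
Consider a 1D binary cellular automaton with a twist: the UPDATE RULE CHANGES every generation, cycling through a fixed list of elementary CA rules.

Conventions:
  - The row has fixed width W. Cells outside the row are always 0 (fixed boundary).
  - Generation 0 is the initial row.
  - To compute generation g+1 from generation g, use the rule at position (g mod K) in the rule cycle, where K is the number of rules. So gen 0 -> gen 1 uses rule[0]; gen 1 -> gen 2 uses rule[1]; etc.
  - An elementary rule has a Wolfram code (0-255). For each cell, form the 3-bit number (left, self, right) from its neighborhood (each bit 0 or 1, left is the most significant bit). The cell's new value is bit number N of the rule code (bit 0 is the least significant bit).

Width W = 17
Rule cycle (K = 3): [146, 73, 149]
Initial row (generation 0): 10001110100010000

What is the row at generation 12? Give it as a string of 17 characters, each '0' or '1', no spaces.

Gen 0: 10001110100010000
Gen 1 (rule 146): 01010100010101000
Gen 2 (rule 73): 00000001000000011
Gen 3 (rule 149): 11111101111111000
Gen 4 (rule 146): 01111000111110100
Gen 5 (rule 73): 01001010100010001
Gen 6 (rule 149): 01101010111011101
Gen 7 (rule 146): 10000000010001000
Gen 8 (rule 73): 00111111000100011
Gen 9 (rule 149): 10011110110111000
Gen 10 (rule 146): 01101100000010100
Gen 11 (rule 73): 01101101111000001
Gen 12 (rule 149): 00000000110111101

Answer: 00000000110111101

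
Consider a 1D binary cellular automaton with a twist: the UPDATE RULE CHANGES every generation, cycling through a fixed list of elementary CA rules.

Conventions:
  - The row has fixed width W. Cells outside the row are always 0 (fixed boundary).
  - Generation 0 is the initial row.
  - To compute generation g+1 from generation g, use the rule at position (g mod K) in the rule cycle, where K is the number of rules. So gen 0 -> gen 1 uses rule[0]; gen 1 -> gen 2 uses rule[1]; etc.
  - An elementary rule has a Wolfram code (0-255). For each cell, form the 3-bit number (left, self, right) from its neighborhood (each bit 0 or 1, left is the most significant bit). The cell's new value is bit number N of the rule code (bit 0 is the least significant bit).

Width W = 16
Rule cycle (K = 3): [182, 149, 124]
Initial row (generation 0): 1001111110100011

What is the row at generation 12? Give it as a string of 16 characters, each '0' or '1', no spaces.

Answer: 1101011000001111

Derivation:
Gen 0: 1001111110100011
Gen 1 (rule 182): 1110111101110100
Gen 2 (rule 149): 0100011000100111
Gen 3 (rule 124): 0110011100110101
Gen 4 (rule 182): 1001101011001111
Gen 5 (rule 149): 1100001000100110
Gen 6 (rule 124): 1110001100110111
Gen 7 (rule 182): 0101010011001010
Gen 8 (rule 149): 0101011000101011
Gen 9 (rule 124): 0111111100111111
Gen 10 (rule 182): 1011111011011110
Gen 11 (rule 149): 1001110000001101
Gen 12 (rule 124): 1101011000001111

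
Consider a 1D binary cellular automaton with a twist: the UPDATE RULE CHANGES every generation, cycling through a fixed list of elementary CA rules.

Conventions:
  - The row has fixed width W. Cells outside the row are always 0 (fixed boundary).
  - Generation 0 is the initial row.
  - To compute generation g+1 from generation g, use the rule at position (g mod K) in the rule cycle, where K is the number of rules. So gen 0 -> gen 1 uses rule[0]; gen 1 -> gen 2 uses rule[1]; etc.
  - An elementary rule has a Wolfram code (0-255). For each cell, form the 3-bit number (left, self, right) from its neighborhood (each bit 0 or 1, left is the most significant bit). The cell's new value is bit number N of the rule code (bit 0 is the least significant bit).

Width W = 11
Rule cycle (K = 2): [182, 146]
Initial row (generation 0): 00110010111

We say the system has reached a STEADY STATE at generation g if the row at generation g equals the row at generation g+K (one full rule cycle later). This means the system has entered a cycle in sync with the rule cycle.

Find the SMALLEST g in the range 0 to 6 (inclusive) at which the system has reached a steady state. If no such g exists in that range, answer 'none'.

Answer: none

Derivation:
Gen 0: 00110010111
Gen 1 (rule 182): 01001111010
Gen 2 (rule 146): 10110110001
Gen 3 (rule 182): 11001001011
Gen 4 (rule 146): 00110110000
Gen 5 (rule 182): 01001001000
Gen 6 (rule 146): 10110110100
Gen 7 (rule 182): 11001001110
Gen 8 (rule 146): 00110110101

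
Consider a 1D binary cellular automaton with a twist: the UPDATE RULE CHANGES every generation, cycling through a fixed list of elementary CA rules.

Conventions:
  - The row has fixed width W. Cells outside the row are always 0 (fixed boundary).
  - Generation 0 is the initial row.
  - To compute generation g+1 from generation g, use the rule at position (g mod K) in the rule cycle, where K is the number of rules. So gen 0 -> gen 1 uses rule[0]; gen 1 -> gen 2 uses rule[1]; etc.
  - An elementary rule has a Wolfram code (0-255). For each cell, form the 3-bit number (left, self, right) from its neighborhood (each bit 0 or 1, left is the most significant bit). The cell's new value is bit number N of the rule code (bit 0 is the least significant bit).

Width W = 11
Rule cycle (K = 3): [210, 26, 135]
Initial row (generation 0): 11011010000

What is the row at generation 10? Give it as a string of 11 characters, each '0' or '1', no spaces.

Answer: 01111010001

Derivation:
Gen 0: 11011010000
Gen 1 (rule 210): 01001001000
Gen 2 (rule 26): 10110110100
Gen 3 (rule 135): 10000000101
Gen 4 (rule 210): 01000001000
Gen 5 (rule 26): 10100010100
Gen 6 (rule 135): 10101110101
Gen 7 (rule 210): 00000110000
Gen 8 (rule 26): 00001101000
Gen 9 (rule 135): 11110001011
Gen 10 (rule 210): 01111010001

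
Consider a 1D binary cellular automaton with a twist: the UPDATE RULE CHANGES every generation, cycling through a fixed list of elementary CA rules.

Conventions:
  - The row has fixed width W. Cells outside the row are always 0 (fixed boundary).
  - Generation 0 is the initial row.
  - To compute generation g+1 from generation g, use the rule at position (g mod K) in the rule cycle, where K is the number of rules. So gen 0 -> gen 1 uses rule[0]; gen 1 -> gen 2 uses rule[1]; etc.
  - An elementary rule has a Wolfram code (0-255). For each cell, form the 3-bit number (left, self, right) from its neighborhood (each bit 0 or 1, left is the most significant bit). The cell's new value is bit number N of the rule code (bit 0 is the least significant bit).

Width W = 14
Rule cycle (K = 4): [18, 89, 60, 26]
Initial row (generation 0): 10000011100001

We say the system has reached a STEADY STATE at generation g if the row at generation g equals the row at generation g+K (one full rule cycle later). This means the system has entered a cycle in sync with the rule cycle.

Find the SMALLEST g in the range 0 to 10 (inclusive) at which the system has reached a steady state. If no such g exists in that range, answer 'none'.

Gen 0: 10000011100001
Gen 1 (rule 18): 01000100010010
Gen 2 (rule 89): 00110011001001
Gen 3 (rule 60): 00101010101101
Gen 4 (rule 26): 01000000001000
Gen 5 (rule 18): 10100000010100
Gen 6 (rule 89): 00011111000011
Gen 7 (rule 60): 00010000100010
Gen 8 (rule 26): 00101001010101
Gen 9 (rule 18): 01000110000000
Gen 10 (rule 89): 00110111111111
Gen 11 (rule 60): 00101100000000
Gen 12 (rule 26): 01001010000000
Gen 13 (rule 18): 10110001000000
Gen 14 (rule 89): 00111100111111

Answer: none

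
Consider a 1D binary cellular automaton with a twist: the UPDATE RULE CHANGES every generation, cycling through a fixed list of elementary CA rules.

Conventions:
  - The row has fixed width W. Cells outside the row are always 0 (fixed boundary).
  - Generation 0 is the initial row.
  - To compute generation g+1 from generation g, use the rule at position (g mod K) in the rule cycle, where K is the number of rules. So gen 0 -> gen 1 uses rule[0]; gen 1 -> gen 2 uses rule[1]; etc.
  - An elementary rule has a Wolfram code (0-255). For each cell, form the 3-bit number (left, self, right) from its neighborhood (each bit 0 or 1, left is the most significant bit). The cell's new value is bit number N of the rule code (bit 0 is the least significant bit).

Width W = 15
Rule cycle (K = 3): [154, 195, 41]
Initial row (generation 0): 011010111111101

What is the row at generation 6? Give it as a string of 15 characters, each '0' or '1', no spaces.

Gen 0: 011010111111101
Gen 1 (rule 154): 110000111111000
Gen 2 (rule 195): 010111011111011
Gen 3 (rule 41): 001100110000110
Gen 4 (rule 154): 011011101001101
Gen 5 (rule 195): 101001100010100
Gen 6 (rule 41): 010001001001001

Answer: 010001001001001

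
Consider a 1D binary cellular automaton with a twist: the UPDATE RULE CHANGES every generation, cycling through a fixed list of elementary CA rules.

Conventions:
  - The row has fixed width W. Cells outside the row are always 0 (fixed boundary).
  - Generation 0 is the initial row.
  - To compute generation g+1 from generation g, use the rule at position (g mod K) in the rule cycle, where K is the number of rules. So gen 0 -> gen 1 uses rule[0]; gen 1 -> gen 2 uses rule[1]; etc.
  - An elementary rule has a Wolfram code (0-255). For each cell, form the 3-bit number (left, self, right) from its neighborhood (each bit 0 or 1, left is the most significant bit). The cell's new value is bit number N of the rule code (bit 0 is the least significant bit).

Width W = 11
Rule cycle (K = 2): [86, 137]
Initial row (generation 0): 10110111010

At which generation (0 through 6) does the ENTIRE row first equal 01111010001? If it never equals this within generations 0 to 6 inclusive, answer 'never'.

Gen 0: 10110111010
Gen 1 (rule 86): 10010001011
Gen 2 (rule 137): 00000100010
Gen 3 (rule 86): 00001110111
Gen 4 (rule 137): 11101100110
Gen 5 (rule 86): 00100111011
Gen 6 (rule 137): 10000110010

Answer: never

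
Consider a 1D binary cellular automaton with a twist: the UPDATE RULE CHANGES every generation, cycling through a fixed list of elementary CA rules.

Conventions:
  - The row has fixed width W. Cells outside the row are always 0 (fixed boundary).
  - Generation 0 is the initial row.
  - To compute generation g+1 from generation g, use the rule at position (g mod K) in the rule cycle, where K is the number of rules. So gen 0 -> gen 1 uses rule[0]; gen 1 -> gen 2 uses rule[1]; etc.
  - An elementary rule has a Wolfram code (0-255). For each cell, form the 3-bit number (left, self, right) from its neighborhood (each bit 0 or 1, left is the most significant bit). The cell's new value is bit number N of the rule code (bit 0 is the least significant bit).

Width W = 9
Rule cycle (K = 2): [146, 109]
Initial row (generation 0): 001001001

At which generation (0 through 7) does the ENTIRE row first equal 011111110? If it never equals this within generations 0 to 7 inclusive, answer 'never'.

Answer: 2

Derivation:
Gen 0: 001001001
Gen 1 (rule 146): 010110110
Gen 2 (rule 109): 011111110
Gen 3 (rule 146): 101111101
Gen 4 (rule 109): 111000111
Gen 5 (rule 146): 010101010
Gen 6 (rule 109): 011111110
Gen 7 (rule 146): 101111101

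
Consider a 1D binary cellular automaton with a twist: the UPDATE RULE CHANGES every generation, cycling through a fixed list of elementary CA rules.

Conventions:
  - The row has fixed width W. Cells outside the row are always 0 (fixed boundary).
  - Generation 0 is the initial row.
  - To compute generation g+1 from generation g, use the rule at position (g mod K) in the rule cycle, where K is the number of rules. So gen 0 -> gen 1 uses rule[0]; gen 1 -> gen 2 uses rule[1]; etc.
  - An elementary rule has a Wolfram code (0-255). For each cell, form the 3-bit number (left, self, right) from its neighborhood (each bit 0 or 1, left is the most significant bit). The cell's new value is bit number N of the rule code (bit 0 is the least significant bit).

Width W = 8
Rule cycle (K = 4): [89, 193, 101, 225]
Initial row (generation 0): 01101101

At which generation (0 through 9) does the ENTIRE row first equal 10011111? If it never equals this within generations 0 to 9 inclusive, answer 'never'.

Answer: 9

Derivation:
Gen 0: 01101101
Gen 1 (rule 89): 01101100
Gen 2 (rule 193): 00100101
Gen 3 (rule 101): 10100111
Gen 4 (rule 225): 01000011
Gen 5 (rule 89): 00111011
Gen 6 (rule 193): 10011001
Gen 7 (rule 101): 10001001
Gen 8 (rule 225): 00100000
Gen 9 (rule 89): 10011111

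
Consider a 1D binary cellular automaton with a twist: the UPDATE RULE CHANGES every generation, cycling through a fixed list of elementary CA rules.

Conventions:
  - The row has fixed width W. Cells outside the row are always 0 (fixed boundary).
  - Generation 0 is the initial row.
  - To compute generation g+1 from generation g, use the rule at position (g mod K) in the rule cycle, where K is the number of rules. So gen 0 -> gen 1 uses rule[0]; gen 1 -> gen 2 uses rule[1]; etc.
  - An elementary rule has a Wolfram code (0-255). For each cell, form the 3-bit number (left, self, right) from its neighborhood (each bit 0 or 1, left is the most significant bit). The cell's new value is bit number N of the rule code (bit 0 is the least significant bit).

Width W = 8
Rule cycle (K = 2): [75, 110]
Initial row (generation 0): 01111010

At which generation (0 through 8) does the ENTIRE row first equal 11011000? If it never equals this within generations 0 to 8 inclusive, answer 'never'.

Gen 0: 01111010
Gen 1 (rule 75): 11001000
Gen 2 (rule 110): 11011000
Gen 3 (rule 75): 11011011
Gen 4 (rule 110): 11111111
Gen 5 (rule 75): 10000001
Gen 6 (rule 110): 10000011
Gen 7 (rule 75): 00111111
Gen 8 (rule 110): 01100001

Answer: 2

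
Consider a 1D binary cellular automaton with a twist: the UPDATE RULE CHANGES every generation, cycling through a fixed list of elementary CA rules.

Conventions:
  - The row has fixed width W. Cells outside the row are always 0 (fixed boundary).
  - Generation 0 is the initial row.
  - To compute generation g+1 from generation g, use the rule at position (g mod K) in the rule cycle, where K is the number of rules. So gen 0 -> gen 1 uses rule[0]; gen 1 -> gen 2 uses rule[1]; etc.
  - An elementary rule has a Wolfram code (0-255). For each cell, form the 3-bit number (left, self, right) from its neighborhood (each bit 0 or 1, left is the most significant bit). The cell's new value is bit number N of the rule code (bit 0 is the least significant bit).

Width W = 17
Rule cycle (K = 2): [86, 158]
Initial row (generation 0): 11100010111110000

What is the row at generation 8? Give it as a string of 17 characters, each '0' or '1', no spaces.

Gen 0: 11100010111110000
Gen 1 (rule 86): 00110110000011000
Gen 2 (rule 158): 01100101000110100
Gen 3 (rule 86): 10111101101010110
Gen 4 (rule 158): 10111001001010101
Gen 5 (rule 86): 10001111111010101
Gen 6 (rule 158): 11011111110010101
Gen 7 (rule 86): 01000000011110101
Gen 8 (rule 158): 11100000111100101

Answer: 11100000111100101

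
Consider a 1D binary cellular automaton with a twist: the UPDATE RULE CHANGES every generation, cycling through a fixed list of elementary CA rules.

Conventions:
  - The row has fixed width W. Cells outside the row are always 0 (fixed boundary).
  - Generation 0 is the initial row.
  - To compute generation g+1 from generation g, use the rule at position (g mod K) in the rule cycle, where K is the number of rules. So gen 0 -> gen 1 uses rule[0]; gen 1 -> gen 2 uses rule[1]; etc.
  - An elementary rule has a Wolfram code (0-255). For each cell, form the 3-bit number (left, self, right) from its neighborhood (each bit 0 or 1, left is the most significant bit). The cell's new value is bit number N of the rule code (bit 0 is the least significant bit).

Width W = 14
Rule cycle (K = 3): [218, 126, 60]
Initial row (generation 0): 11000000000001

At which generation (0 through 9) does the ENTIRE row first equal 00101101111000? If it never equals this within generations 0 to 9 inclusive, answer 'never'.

Answer: never

Derivation:
Gen 0: 11000000000001
Gen 1 (rule 218): 11100000000010
Gen 2 (rule 126): 10110000000111
Gen 3 (rule 60): 11101000000100
Gen 4 (rule 218): 11100100001010
Gen 5 (rule 126): 10111110011111
Gen 6 (rule 60): 11100001010000
Gen 7 (rule 218): 11110010001000
Gen 8 (rule 126): 10011111011100
Gen 9 (rule 60): 11010000110010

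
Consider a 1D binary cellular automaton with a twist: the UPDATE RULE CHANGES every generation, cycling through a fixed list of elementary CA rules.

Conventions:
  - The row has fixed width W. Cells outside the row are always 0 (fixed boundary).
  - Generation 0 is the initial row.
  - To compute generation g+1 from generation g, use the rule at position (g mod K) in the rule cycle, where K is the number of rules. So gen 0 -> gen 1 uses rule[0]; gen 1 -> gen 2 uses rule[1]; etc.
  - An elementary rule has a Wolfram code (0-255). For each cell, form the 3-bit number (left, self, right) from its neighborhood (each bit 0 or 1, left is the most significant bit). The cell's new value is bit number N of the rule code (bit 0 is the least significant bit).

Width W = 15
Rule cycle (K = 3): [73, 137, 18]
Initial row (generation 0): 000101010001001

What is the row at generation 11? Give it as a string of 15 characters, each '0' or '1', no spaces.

Answer: 100111010000100

Derivation:
Gen 0: 000101010001001
Gen 1 (rule 73): 110000000100000
Gen 2 (rule 137): 100111110001111
Gen 3 (rule 18): 011000001010000
Gen 4 (rule 73): 011011100000111
Gen 5 (rule 137): 010011001110110
Gen 6 (rule 18): 101100110000001
Gen 7 (rule 73): 001100110111100
Gen 8 (rule 137): 101000100111001
Gen 9 (rule 18): 000101011000110
Gen 10 (rule 73): 110000011010110
Gen 11 (rule 137): 100111010000100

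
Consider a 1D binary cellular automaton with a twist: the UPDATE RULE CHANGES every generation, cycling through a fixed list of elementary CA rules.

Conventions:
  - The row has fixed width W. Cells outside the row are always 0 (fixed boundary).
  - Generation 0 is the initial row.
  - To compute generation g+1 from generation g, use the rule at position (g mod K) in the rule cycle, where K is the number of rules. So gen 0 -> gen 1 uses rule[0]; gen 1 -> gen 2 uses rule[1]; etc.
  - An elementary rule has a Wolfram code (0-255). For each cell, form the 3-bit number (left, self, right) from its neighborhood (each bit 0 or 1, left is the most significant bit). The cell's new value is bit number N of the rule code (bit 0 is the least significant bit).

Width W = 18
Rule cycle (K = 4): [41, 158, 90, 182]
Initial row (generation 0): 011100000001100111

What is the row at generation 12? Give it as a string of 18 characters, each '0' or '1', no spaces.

Gen 0: 011100000001100111
Gen 1 (rule 41): 010001111101000100
Gen 2 (rule 158): 111011111001101110
Gen 3 (rule 90): 101010001111101011
Gen 4 (rule 182): 111111010111011100
Gen 5 (rule 41): 100000101100110001
Gen 6 (rule 158): 110001101011101011
Gen 7 (rule 90): 111011100010100011
Gen 8 (rule 182): 010101010111110100
Gen 9 (rule 41): 001010101100001001
Gen 10 (rule 158): 011010101010011111
Gen 11 (rule 90): 111000000001110001
Gen 12 (rule 182): 010100000010101011

Answer: 010100000010101011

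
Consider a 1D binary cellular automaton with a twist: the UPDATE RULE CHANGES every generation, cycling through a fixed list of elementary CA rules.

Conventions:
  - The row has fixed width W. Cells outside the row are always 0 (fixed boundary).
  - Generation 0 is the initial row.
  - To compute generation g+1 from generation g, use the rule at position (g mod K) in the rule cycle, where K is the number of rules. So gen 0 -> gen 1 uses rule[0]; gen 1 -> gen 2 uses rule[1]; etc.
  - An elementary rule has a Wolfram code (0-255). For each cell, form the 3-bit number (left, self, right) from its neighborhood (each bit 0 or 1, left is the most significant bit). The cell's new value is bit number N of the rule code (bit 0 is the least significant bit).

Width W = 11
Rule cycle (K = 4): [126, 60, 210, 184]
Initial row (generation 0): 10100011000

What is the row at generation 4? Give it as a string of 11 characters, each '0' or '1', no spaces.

Answer: 00101101010

Derivation:
Gen 0: 10100011000
Gen 1 (rule 126): 11110111100
Gen 2 (rule 60): 10001100010
Gen 3 (rule 210): 01010110101
Gen 4 (rule 184): 00101101010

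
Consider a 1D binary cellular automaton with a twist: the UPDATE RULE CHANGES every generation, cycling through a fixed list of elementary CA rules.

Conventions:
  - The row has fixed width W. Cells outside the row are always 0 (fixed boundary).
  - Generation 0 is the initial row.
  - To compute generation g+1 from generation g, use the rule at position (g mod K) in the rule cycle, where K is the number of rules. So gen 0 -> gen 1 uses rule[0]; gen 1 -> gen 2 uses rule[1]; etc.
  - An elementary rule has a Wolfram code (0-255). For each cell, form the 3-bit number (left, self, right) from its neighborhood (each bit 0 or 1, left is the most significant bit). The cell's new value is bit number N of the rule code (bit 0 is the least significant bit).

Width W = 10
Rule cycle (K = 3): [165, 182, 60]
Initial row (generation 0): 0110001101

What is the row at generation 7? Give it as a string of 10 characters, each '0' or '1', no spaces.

Gen 0: 0110001101
Gen 1 (rule 165): 0000100011
Gen 2 (rule 182): 0001110100
Gen 3 (rule 60): 0001001110
Gen 4 (rule 165): 1101000100
Gen 5 (rule 182): 0011101110
Gen 6 (rule 60): 0010011001
Gen 7 (rule 165): 1010000001

Answer: 1010000001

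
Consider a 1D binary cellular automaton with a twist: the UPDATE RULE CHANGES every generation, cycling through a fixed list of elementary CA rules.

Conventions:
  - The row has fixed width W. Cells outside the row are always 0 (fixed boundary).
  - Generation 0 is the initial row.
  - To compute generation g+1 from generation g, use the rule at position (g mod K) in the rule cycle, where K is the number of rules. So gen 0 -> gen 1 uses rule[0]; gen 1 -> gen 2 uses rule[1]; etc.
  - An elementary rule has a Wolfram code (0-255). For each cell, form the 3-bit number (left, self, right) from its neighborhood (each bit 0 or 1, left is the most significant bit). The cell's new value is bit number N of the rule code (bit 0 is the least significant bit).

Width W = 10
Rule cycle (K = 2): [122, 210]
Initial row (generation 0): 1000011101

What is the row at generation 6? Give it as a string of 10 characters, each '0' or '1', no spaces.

Answer: 1010011100

Derivation:
Gen 0: 1000011101
Gen 1 (rule 122): 0100110110
Gen 2 (rule 210): 1011010011
Gen 3 (rule 122): 0111101111
Gen 4 (rule 210): 1011100111
Gen 5 (rule 122): 0110111101
Gen 6 (rule 210): 1010011100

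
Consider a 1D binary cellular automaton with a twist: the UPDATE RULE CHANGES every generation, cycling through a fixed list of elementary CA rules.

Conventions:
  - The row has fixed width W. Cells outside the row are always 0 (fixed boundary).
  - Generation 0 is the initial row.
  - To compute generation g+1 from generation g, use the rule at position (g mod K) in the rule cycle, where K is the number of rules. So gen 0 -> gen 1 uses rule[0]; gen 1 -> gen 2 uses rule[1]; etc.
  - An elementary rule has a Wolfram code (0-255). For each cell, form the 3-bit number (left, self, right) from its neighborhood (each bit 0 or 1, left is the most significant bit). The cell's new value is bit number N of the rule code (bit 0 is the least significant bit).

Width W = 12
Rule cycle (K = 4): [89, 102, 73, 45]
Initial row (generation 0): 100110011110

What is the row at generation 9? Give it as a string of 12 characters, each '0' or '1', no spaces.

Gen 0: 100110011110
Gen 1 (rule 89): 010111010011
Gen 2 (rule 102): 111001110101
Gen 3 (rule 73): 101001010000
Gen 4 (rule 45): 111001110111
Gen 5 (rule 89): 101101010101
Gen 6 (rule 102): 110111111111
Gen 7 (rule 73): 110100000001
Gen 8 (rule 45): 101101111101
Gen 9 (rule 89): 001101000100

Answer: 001101000100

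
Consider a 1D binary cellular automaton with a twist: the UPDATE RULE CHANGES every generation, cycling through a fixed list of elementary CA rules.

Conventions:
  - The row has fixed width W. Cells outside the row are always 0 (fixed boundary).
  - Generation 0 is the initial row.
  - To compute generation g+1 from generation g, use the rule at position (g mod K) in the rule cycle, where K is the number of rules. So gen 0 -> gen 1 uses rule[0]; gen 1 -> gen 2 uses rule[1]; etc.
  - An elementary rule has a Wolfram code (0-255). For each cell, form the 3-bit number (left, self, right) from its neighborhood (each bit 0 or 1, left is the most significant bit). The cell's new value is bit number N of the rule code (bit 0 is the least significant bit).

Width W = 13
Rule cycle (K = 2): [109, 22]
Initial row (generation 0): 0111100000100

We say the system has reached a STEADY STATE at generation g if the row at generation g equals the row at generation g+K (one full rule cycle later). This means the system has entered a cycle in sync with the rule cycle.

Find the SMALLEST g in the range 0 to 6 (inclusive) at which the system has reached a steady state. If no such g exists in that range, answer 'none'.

Answer: 6

Derivation:
Gen 0: 0111100000100
Gen 1 (rule 109): 0100101110101
Gen 2 (rule 22): 1111100000101
Gen 3 (rule 109): 1000101110111
Gen 4 (rule 22): 1101100000000
Gen 5 (rule 109): 1111101111111
Gen 6 (rule 22): 0000000000000
Gen 7 (rule 109): 1111111111111
Gen 8 (rule 22): 0000000000000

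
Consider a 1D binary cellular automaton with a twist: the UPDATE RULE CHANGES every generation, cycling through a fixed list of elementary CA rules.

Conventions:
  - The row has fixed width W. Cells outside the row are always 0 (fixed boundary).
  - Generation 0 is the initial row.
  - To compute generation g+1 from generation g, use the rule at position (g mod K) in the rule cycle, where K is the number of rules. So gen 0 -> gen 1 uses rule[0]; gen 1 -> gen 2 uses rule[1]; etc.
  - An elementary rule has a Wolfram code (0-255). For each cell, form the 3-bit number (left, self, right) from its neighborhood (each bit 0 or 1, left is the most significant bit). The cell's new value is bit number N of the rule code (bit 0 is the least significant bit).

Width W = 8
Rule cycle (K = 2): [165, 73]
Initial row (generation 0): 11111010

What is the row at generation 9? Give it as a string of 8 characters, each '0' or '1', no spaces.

Gen 0: 11111010
Gen 1 (rule 165): 01110110
Gen 2 (rule 73): 01010110
Gen 3 (rule 165): 01111000
Gen 4 (rule 73): 01001011
Gen 5 (rule 165): 01001100
Gen 6 (rule 73): 00001101
Gen 7 (rule 165): 11100011
Gen 8 (rule 73): 10101011
Gen 9 (rule 165): 11111100

Answer: 11111100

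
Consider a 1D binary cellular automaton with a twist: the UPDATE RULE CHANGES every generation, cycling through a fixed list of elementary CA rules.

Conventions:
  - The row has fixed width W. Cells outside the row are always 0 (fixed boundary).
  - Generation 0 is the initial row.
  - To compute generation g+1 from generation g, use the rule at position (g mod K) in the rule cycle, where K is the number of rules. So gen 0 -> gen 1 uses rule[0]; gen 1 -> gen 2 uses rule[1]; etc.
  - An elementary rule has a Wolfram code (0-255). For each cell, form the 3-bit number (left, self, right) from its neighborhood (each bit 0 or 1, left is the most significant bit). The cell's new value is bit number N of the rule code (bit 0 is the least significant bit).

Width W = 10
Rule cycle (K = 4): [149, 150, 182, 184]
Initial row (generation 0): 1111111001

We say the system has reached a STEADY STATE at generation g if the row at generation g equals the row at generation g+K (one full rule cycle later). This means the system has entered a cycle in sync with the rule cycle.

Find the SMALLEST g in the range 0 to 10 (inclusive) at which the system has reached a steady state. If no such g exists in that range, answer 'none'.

Gen 0: 1111111001
Gen 1 (rule 149): 0111110101
Gen 2 (rule 150): 1011100101
Gen 3 (rule 182): 1101011111
Gen 4 (rule 184): 1010111110
Gen 5 (rule 149): 1010011101
Gen 6 (rule 150): 1011101001
Gen 7 (rule 182): 1101011111
Gen 8 (rule 184): 1010111110
Gen 9 (rule 149): 1010011101
Gen 10 (rule 150): 1011101001
Gen 11 (rule 182): 1101011111
Gen 12 (rule 184): 1010111110
Gen 13 (rule 149): 1010011101
Gen 14 (rule 150): 1011101001

Answer: 3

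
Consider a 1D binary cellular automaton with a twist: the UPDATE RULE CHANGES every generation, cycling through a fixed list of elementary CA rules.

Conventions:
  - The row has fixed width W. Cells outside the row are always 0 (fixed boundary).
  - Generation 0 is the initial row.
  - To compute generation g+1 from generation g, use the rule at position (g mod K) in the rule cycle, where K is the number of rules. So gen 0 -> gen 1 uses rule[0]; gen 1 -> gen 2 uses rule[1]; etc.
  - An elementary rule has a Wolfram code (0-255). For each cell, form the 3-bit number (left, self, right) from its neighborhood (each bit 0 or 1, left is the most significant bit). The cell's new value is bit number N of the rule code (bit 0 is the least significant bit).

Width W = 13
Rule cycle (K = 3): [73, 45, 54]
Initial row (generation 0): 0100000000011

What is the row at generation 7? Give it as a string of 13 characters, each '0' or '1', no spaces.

Answer: 1111110110111

Derivation:
Gen 0: 0100000000011
Gen 1 (rule 73): 0001111111011
Gen 2 (rule 45): 1101000000110
Gen 3 (rule 54): 0011100001001
Gen 4 (rule 73): 1010101100000
Gen 5 (rule 45): 1111111001111
Gen 6 (rule 54): 0000000110000
Gen 7 (rule 73): 1111110110111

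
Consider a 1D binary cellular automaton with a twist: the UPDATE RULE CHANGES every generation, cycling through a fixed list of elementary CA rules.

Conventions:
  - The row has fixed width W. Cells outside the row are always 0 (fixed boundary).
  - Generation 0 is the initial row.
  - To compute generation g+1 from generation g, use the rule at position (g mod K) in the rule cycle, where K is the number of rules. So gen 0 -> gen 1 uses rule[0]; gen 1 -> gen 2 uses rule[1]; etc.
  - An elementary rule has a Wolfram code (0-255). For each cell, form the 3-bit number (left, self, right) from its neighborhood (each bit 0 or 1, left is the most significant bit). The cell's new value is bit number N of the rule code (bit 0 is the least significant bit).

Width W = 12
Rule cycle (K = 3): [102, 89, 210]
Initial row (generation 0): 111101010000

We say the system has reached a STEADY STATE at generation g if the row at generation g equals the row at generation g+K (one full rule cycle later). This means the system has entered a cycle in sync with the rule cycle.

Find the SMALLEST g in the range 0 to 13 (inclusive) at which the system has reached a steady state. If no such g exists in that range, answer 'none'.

Gen 0: 111101010000
Gen 1 (rule 102): 000111110000
Gen 2 (rule 89): 110100011111
Gen 3 (rule 210): 010010101111
Gen 4 (rule 102): 110111110001
Gen 5 (rule 89): 110100011100
Gen 6 (rule 210): 010010101110
Gen 7 (rule 102): 110111110010
Gen 8 (rule 89): 110100011001
Gen 9 (rule 210): 010010101110
Gen 10 (rule 102): 110111110010
Gen 11 (rule 89): 110100011001
Gen 12 (rule 210): 010010101110
Gen 13 (rule 102): 110111110010
Gen 14 (rule 89): 110100011001
Gen 15 (rule 210): 010010101110
Gen 16 (rule 102): 110111110010

Answer: 6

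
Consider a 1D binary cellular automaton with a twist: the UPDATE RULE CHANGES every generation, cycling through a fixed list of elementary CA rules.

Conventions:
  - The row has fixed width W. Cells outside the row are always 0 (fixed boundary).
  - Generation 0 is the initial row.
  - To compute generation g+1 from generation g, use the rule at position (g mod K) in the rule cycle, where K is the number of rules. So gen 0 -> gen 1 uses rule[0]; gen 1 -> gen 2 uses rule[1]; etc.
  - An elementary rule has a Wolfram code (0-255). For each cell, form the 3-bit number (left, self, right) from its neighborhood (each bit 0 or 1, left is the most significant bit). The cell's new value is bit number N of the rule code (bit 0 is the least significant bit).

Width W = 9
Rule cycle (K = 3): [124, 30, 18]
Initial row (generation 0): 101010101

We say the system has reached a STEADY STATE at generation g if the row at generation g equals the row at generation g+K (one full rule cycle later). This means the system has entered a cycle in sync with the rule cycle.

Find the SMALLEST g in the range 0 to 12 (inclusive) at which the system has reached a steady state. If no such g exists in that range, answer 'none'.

Gen 0: 101010101
Gen 1 (rule 124): 111111111
Gen 2 (rule 30): 100000000
Gen 3 (rule 18): 010000000
Gen 4 (rule 124): 011000000
Gen 5 (rule 30): 110100000
Gen 6 (rule 18): 000010000
Gen 7 (rule 124): 000011000
Gen 8 (rule 30): 000110100
Gen 9 (rule 18): 001000010
Gen 10 (rule 124): 001100011
Gen 11 (rule 30): 011010110
Gen 12 (rule 18): 100000001
Gen 13 (rule 124): 110000001
Gen 14 (rule 30): 101000011
Gen 15 (rule 18): 000100100

Answer: none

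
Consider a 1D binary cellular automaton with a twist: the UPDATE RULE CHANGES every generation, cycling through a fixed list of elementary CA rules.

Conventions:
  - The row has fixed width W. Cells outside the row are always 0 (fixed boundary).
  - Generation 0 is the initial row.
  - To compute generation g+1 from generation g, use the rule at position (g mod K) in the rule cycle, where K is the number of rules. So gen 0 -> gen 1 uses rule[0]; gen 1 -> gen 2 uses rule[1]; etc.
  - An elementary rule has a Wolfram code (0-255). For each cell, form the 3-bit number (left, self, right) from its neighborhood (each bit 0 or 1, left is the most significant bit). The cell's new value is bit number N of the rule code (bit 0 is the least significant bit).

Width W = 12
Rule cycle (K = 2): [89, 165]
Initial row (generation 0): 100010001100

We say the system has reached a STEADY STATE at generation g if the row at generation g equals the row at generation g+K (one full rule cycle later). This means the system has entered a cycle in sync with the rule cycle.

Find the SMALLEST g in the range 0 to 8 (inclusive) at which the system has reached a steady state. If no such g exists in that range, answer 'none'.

Gen 0: 100010001100
Gen 1 (rule 89): 011001101111
Gen 2 (rule 165): 000000010110
Gen 3 (rule 89): 111111000111
Gen 4 (rule 165): 011110010010
Gen 5 (rule 89): 010011001001
Gen 6 (rule 165): 010000001001
Gen 7 (rule 89): 001111100100
Gen 8 (rule 165): 100111000101
Gen 9 (rule 89): 010101110000
Gen 10 (rule 165): 011110100111

Answer: none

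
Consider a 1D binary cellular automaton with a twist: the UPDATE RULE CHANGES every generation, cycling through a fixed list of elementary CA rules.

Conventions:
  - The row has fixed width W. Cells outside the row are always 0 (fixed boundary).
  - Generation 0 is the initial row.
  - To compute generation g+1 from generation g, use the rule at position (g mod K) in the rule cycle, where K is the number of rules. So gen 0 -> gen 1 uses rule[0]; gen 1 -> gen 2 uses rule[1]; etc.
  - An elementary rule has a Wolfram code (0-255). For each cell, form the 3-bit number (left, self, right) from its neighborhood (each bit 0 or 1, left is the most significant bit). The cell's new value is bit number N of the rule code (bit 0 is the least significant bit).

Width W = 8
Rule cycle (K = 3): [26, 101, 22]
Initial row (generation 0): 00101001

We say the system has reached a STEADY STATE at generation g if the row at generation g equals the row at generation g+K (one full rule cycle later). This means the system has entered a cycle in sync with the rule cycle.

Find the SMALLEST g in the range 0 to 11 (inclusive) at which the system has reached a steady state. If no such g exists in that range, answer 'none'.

Answer: none

Derivation:
Gen 0: 00101001
Gen 1 (rule 26): 01000110
Gen 2 (rule 101): 01010010
Gen 3 (rule 22): 11011111
Gen 4 (rule 26): 10010000
Gen 5 (rule 101): 10010111
Gen 6 (rule 22): 11110000
Gen 7 (rule 26): 10001000
Gen 8 (rule 101): 10101011
Gen 9 (rule 22): 10101000
Gen 10 (rule 26): 00000100
Gen 11 (rule 101): 11110101
Gen 12 (rule 22): 00000101
Gen 13 (rule 26): 00001000
Gen 14 (rule 101): 11101011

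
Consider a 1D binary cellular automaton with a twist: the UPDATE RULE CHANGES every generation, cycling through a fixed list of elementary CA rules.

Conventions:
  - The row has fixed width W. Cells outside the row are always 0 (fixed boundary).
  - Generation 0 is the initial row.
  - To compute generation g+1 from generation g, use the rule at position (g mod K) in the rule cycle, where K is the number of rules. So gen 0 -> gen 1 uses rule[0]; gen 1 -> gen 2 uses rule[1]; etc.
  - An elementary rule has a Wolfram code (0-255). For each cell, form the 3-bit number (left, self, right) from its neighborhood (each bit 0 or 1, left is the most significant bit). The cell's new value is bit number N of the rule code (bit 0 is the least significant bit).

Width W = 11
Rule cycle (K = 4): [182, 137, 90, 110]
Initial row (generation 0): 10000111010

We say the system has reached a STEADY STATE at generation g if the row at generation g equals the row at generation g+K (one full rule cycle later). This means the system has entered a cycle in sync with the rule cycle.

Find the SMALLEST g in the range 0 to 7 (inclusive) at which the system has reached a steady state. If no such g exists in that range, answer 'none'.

Gen 0: 10000111010
Gen 1 (rule 182): 11001010111
Gen 2 (rule 137): 10000000110
Gen 3 (rule 90): 01000001111
Gen 4 (rule 110): 11000011001
Gen 5 (rule 182): 00100100111
Gen 6 (rule 137): 10000000110
Gen 7 (rule 90): 01000001111
Gen 8 (rule 110): 11000011001
Gen 9 (rule 182): 00100100111
Gen 10 (rule 137): 10000000110
Gen 11 (rule 90): 01000001111

Answer: 2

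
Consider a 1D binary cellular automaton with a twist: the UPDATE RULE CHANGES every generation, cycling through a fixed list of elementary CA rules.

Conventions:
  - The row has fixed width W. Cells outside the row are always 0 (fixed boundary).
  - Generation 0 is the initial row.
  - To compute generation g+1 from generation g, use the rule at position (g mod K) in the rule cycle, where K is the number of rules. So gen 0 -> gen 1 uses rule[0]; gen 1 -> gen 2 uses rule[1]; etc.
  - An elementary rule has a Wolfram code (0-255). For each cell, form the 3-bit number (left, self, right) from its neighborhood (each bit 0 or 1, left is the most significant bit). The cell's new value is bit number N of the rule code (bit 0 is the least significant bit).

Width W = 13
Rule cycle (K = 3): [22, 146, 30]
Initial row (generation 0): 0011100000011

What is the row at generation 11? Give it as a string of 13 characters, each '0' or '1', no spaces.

Gen 0: 0011100000011
Gen 1 (rule 22): 0100010000100
Gen 2 (rule 146): 1010101001010
Gen 3 (rule 30): 1010101111011
Gen 4 (rule 22): 1010100000000
Gen 5 (rule 146): 0000010000000
Gen 6 (rule 30): 0000111000000
Gen 7 (rule 22): 0001000100000
Gen 8 (rule 146): 0010101010000
Gen 9 (rule 30): 0110101011000
Gen 10 (rule 22): 1000101000100
Gen 11 (rule 146): 0101000101010

Answer: 0101000101010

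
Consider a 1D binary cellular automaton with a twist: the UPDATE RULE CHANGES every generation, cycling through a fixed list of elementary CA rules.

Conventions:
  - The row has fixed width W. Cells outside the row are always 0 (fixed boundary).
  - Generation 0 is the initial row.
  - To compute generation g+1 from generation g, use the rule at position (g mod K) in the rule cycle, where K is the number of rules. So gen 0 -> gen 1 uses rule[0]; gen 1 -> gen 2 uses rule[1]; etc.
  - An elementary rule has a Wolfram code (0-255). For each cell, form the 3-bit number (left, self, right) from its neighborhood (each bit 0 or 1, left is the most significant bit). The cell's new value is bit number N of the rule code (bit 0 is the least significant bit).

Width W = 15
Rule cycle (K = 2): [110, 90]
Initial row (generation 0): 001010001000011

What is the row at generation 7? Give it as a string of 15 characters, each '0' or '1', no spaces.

Gen 0: 001010001000011
Gen 1 (rule 110): 011110011000111
Gen 2 (rule 90): 110011111101101
Gen 3 (rule 110): 110110000111111
Gen 4 (rule 90): 110111001100001
Gen 5 (rule 110): 111101011100011
Gen 6 (rule 90): 100100010110111
Gen 7 (rule 110): 101100111111101

Answer: 101100111111101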